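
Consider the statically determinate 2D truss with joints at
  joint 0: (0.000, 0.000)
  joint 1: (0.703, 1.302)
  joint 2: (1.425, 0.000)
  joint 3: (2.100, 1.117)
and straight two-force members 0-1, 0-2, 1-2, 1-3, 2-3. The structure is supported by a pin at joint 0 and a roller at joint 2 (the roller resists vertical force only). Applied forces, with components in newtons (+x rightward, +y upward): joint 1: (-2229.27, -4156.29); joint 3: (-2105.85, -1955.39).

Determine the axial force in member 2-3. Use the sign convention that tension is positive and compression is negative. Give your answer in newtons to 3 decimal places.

-2417.098

N=4 nodes, M=5 members, R=3 reactions → 2N=8, M+R=8
member 0 (0-1): L=1.4797, (cx,cy)=(0.4751,0.8799)
member 1 (0-2): L=1.4250, (cx,cy)=(1.0000,0.0000)
member 2 (1-2): L=1.4888, (cx,cy)=(0.4850,-0.8745)
member 3 (1-3): L=1.4092, (cx,cy)=(0.9913,-0.1313)
member 4 (2-3): L=1.3051, (cx,cy)=(0.5172,0.8559)
solve A·x = −loads:
  F[0-1] = -5531.3115 N (compression)
  F[0-2] = -1707.1549 N (compression)
  F[1-2] = +942.4273 N (tension)
  F[1-3] = -863.2040 N (compression)
  F[2-3] = -2417.0976 N (compression)
  Rx@0 = +4335.1200 N
  Ry@0 = +4867.1559 N
  Ry@2 = +1244.5241 N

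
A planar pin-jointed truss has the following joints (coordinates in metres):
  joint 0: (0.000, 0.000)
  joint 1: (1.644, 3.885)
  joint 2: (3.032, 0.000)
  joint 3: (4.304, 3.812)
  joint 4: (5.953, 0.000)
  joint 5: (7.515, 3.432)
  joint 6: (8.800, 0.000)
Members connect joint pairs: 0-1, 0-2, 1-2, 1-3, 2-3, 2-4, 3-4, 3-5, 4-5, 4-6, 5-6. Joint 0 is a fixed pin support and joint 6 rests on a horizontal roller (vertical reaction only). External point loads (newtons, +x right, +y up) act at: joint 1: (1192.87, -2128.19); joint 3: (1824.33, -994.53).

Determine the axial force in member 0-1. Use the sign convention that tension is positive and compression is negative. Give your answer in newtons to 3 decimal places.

N=7 nodes, M=11 members, R=3 reactions → 2N=14, M+R=14
member 0 (0-1): L=4.2185, (cx,cy)=(0.3897,0.9209)
member 1 (0-2): L=3.0320, (cx,cy)=(1.0000,0.0000)
member 2 (1-2): L=4.1255, (cx,cy)=(0.3364,-0.9417)
member 3 (1-3): L=2.6610, (cx,cy)=(0.9996,-0.0274)
member 4 (2-3): L=4.0186, (cx,cy)=(0.3165,0.9486)
member 5 (2-4): L=2.9210, (cx,cy)=(1.0000,0.0000)
member 6 (3-4): L=4.1534, (cx,cy)=(0.3970,-0.9178)
member 7 (3-5): L=3.2334, (cx,cy)=(0.9931,-0.1175)
member 8 (4-5): L=3.7707, (cx,cy)=(0.4142,0.9102)
member 9 (4-6): L=2.8470, (cx,cy)=(1.0000,0.0000)
member 10 (5-6): L=3.6647, (cx,cy)=(0.3506,-0.9365)
solve A·x = −loads:
  F[0-1] = -1000.9669 N (compression)
  F[0-2] = +3407.2864 N (tension)
  F[1-2] = -1247.1386 N (compression)
  F[1-3] = -1163.8022 N (compression)
  F[2-3] = +1238.0930 N (tension)
  F[2-4] = +2595.8052 N (tension)
  F[3-4] = -2174.6076 N (compression)
  F[3-5] = -1744.5181 N (compression)
  F[4-5] = +2192.8630 N (tension)
  F[4-6] = +824.0518 N (tension)
  F[5-6] = -2350.1034 N (compression)
  Rx@0 = -3017.2000 N
  Ry@0 = +921.8283 N
  Ry@6 = +2200.8917 N

-1000.967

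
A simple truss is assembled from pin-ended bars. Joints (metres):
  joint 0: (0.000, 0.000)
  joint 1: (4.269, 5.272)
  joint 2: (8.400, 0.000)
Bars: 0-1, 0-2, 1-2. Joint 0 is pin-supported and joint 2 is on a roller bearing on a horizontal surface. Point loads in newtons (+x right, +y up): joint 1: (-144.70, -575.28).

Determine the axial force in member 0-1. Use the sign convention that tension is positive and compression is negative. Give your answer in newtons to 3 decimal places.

N=3 nodes, M=3 members, R=3 reactions → 2N=6, M+R=6
member 0 (0-1): L=6.7837, (cx,cy)=(0.6293,0.7772)
member 1 (0-2): L=8.4000, (cx,cy)=(1.0000,0.0000)
member 2 (1-2): L=6.6977, (cx,cy)=(0.6168,-0.7871)
solve A·x = −loads:
  F[0-1] = -480.8938 N (compression)
  F[0-2] = +157.9285 N (tension)
  F[1-2] = -256.0536 N (compression)
  Rx@0 = +144.7000 N
  Ry@0 = +373.7310 N
  Ry@2 = +201.5490 N

-480.894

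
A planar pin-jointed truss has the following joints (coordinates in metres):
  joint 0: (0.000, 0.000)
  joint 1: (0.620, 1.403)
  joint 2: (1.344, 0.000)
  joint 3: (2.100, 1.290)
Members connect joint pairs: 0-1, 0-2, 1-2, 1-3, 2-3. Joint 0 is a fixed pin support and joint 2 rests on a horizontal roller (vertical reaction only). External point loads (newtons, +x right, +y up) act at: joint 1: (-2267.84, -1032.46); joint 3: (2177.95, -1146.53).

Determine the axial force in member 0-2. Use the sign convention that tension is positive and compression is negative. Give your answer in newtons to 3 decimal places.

-6.720

N=4 nodes, M=5 members, R=3 reactions → 2N=8, M+R=8
member 0 (0-1): L=1.5339, (cx,cy)=(0.4042,0.9147)
member 1 (0-2): L=1.3440, (cx,cy)=(1.0000,0.0000)
member 2 (1-2): L=1.5788, (cx,cy)=(0.4586,-0.8887)
member 3 (1-3): L=1.4843, (cx,cy)=(0.9971,-0.0761)
member 4 (2-3): L=1.4952, (cx,cy)=(0.5056,0.8628)
solve A·x = −loads:
  F[0-1] = -205.7635 N (compression)
  F[0-2] = -6.7200 N (compression)
  F[1-2] = -1184.4054 N (compression)
  F[1-3] = +2735.7521 N (tension)
  F[2-3] = -1087.5094 N (compression)
  Rx@0 = +89.8900 N
  Ry@0 = +188.2056 N
  Ry@2 = +1990.7844 N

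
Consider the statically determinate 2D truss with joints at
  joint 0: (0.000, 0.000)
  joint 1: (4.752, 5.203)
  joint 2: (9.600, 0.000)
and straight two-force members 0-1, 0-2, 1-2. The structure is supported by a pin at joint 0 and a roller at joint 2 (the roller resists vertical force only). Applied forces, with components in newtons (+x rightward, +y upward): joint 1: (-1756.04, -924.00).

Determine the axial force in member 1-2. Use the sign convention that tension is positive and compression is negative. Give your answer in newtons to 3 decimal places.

675.697

N=3 nodes, M=3 members, R=3 reactions → 2N=6, M+R=6
member 0 (0-1): L=7.0465, (cx,cy)=(0.6744,0.7384)
member 1 (0-2): L=9.6000, (cx,cy)=(1.0000,0.0000)
member 2 (1-2): L=7.1116, (cx,cy)=(0.6817,-0.7316)
solve A·x = −loads:
  F[0-1] = -1920.8933 N (compression)
  F[0-2] = -460.6272 N (compression)
  F[1-2] = +675.6969 N (tension)
  Rx@0 = +1756.0400 N
  Ry@0 = +1418.3571 N
  Ry@2 = -494.3571 N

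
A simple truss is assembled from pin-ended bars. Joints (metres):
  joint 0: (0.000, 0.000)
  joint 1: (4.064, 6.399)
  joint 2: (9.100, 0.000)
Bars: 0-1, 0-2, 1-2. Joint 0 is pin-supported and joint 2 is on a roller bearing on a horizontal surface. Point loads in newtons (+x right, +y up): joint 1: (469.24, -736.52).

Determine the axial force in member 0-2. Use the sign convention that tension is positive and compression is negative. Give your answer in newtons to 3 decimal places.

518.544

N=3 nodes, M=3 members, R=3 reactions → 2N=6, M+R=6
member 0 (0-1): L=7.5805, (cx,cy)=(0.5361,0.8441)
member 1 (0-2): L=9.1000, (cx,cy)=(1.0000,0.0000)
member 2 (1-2): L=8.1430, (cx,cy)=(0.6184,-0.7858)
solve A·x = −loads:
  F[0-1] = -91.9649 N (compression)
  F[0-2] = +518.5438 N (tension)
  F[1-2] = -838.4638 N (compression)
  Rx@0 = -469.2400 N
  Ry@0 = +77.6316 N
  Ry@2 = +658.8884 N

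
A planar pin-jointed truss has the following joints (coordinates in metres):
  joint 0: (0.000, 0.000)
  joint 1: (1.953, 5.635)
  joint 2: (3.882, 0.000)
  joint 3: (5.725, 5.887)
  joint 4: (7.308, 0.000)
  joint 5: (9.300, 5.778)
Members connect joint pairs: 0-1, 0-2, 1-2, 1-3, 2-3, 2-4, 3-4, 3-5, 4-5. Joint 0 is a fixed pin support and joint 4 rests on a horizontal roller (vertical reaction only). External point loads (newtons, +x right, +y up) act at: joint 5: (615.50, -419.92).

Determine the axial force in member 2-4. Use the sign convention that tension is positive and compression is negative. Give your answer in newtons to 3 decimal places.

N=6 nodes, M=9 members, R=3 reactions → 2N=12, M+R=12
member 0 (0-1): L=5.9638, (cx,cy)=(0.3275,0.9449)
member 1 (0-2): L=3.8820, (cx,cy)=(1.0000,0.0000)
member 2 (1-2): L=5.9560, (cx,cy)=(0.3239,-0.9461)
member 3 (1-3): L=3.7804, (cx,cy)=(0.9978,0.0667)
member 4 (2-3): L=6.1687, (cx,cy)=(0.2988,0.9543)
member 5 (2-4): L=3.4260, (cx,cy)=(1.0000,0.0000)
member 6 (3-4): L=6.0961, (cx,cy)=(0.2597,-0.9657)
member 7 (3-5): L=3.5767, (cx,cy)=(0.9995,-0.0305)
member 8 (4-5): L=6.1117, (cx,cy)=(0.3259,0.9454)
solve A·x = −loads:
  F[0-1] = +636.1787 N (tension)
  F[0-2] = +407.1684 N (tension)
  F[1-2] = -606.7572 N (compression)
  F[1-3] = +405.7467 N (tension)
  F[2-3] = +601.5268 N (tension)
  F[2-4] = +30.9411 N (tension)
  F[3-4] = -646.2064 N (compression)
  F[3-5] = +752.7111 N (tension)
  F[4-5] = -419.9106 N (compression)
  Rx@0 = -615.5000 N
  Ry@0 = -601.1001 N
  Ry@4 = +1021.0201 N

30.941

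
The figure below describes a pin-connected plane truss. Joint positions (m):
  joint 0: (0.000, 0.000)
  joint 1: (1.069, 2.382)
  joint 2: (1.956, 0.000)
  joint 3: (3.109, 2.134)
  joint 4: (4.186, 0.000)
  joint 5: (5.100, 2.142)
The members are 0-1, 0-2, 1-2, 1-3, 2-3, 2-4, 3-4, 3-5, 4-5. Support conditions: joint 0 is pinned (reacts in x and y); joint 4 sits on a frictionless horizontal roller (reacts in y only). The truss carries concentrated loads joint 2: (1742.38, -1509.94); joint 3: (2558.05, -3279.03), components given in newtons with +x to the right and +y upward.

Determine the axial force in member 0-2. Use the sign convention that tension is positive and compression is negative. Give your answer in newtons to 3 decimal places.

N=6 nodes, M=9 members, R=3 reactions → 2N=12, M+R=12
member 0 (0-1): L=2.6109, (cx,cy)=(0.4094,0.9123)
member 1 (0-2): L=1.9560, (cx,cy)=(1.0000,0.0000)
member 2 (1-2): L=2.5418, (cx,cy)=(0.3490,-0.9371)
member 3 (1-3): L=2.0550, (cx,cy)=(0.9927,-0.1207)
member 4 (2-3): L=2.4256, (cx,cy)=(0.4754,0.8798)
member 5 (2-4): L=2.2300, (cx,cy)=(1.0000,0.0000)
member 6 (3-4): L=2.3904, (cx,cy)=(0.4506,-0.8927)
member 7 (3-5): L=1.9910, (cx,cy)=(1.0000,0.0040)
member 8 (4-5): L=2.3289, (cx,cy)=(0.3925,0.9198)
solve A·x = −loads:
  F[0-1] = -377.0063 N (compression)
  F[0-2] = +4454.7918 N (tension)
  F[1-2] = +405.4069 N (tension)
  F[1-3] = -298.0133 N (compression)
  F[2-3] = +1284.4116 N (tension)
  F[2-4] = +2243.3361 N (tension)
  F[3-4] = -4979.0260 N (compression)
  F[3-5] = +0.0000 N (tension)
  F[4-5] = -0.0000 N (compression)
  Rx@0 = -4300.4300 N
  Ry@0 = +343.9567 N
  Ry@4 = +4445.0133 N

4454.792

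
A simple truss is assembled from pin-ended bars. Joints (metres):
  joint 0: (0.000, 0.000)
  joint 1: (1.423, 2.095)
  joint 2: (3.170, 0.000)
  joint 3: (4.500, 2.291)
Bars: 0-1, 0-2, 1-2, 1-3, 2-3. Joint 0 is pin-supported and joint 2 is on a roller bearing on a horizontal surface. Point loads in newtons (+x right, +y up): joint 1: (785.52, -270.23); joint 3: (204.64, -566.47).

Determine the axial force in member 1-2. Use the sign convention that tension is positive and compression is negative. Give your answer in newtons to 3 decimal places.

N=4 nodes, M=5 members, R=3 reactions → 2N=8, M+R=8
member 0 (0-1): L=2.5326, (cx,cy)=(0.5619,0.8272)
member 1 (0-2): L=3.1700, (cx,cy)=(1.0000,0.0000)
member 2 (1-2): L=2.7278, (cx,cy)=(0.6404,-0.7680)
member 3 (1-3): L=3.0832, (cx,cy)=(0.9980,0.0636)
member 4 (2-3): L=2.6491, (cx,cy)=(0.5021,0.8648)
solve A·x = −loads:
  F[0-1] = +913.6327 N (tension)
  F[0-2] = +476.8100 N (tension)
  F[1-2] = -1289.9787 N (compression)
  F[1-3] = +555.1026 N (tension)
  F[2-3] = -695.8093 N (compression)
  Rx@0 = -990.1600 N
  Ry@0 = -755.7754 N
  Ry@2 = +1592.4754 N

-1289.979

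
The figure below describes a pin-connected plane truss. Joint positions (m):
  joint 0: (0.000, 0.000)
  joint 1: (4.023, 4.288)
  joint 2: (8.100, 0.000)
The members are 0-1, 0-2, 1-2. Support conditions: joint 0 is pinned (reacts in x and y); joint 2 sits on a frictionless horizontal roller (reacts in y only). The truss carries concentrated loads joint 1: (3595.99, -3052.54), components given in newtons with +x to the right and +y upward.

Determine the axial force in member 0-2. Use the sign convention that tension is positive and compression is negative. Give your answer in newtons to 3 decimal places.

N=3 nodes, M=3 members, R=3 reactions → 2N=6, M+R=6
member 0 (0-1): L=5.8798, (cx,cy)=(0.6842,0.7293)
member 1 (0-2): L=8.1000, (cx,cy)=(1.0000,0.0000)
member 2 (1-2): L=5.9168, (cx,cy)=(0.6891,-0.7247)
solve A·x = −loads:
  F[0-1] = +503.5220 N (tension)
  F[0-2] = +3251.4739 N (tension)
  F[1-2] = -4718.7680 N (compression)
  Rx@0 = -3595.9900 N
  Ry@0 = -367.2098 N
  Ry@2 = +3419.7498 N

3251.474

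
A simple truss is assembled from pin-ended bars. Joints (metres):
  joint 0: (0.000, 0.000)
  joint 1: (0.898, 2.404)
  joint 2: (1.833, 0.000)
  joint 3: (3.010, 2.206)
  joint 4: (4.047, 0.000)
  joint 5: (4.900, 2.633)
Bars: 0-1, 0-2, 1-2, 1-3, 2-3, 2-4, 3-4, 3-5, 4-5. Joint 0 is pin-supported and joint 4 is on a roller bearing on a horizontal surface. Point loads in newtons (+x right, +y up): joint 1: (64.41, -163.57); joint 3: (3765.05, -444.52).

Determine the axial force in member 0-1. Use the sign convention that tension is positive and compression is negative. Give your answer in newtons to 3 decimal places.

N=6 nodes, M=9 members, R=3 reactions → 2N=12, M+R=12
member 0 (0-1): L=2.5662, (cx,cy)=(0.3499,0.9368)
member 1 (0-2): L=1.8330, (cx,cy)=(1.0000,0.0000)
member 2 (1-2): L=2.5794, (cx,cy)=(0.3625,-0.9320)
member 3 (1-3): L=2.1213, (cx,cy)=(0.9956,-0.0933)
member 4 (2-3): L=2.5004, (cx,cy)=(0.4707,0.8823)
member 5 (2-4): L=2.2140, (cx,cy)=(1.0000,0.0000)
member 6 (3-4): L=2.4376, (cx,cy)=(0.4254,-0.9050)
member 7 (3-5): L=1.9376, (cx,cy)=(0.9754,0.2204)
member 8 (4-5): L=2.7677, (cx,cy)=(0.3082,0.9513)
solve A·x = −loads:
  F[0-1] = +1974.2086 N (tension)
  F[0-2] = +3138.6302 N (tension)
  F[1-2] = -2306.9854 N (compression)
  F[1-3] = +1469.0780 N (tension)
  F[2-3] = +2436.9800 N (tension)
  F[2-4] = +1155.2174 N (tension)
  F[3-4] = -2715.4648 N (compression)
  F[3-5] = -0.0000 N (compression)
  F[4-5] = +0.0000 N (tension)
  Rx@0 = -3829.4600 N
  Ry@0 = -1849.3928 N
  Ry@4 = +2457.4828 N

1974.209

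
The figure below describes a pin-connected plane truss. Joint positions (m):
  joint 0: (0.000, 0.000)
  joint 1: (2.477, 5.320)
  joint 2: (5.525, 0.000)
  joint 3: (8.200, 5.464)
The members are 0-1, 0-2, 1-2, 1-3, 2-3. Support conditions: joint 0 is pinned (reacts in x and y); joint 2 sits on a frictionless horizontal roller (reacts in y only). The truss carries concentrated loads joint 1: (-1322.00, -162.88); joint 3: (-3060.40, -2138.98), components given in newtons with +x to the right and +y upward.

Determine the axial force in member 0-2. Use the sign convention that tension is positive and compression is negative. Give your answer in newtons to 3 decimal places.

-2820.865

N=4 nodes, M=5 members, R=3 reactions → 2N=8, M+R=8
member 0 (0-1): L=5.8684, (cx,cy)=(0.4221,0.9066)
member 1 (0-2): L=5.5250, (cx,cy)=(1.0000,0.0000)
member 2 (1-2): L=6.1313, (cx,cy)=(0.4971,-0.8677)
member 3 (1-3): L=5.7248, (cx,cy)=(0.9997,0.0252)
member 4 (2-3): L=6.0837, (cx,cy)=(0.4397,0.8981)
solve A·x = −loads:
  F[0-1] = -3699.5101 N (compression)
  F[0-2] = -2820.8651 N (compression)
  F[1-2] = +3618.4212 N (tension)
  F[1-3] = -2038.9777 N (compression)
  F[2-3] = -2324.4528 N (compression)
  Rx@0 = +4382.4000 N
  Ry@0 = +3353.8013 N
  Ry@2 = -1051.9413 N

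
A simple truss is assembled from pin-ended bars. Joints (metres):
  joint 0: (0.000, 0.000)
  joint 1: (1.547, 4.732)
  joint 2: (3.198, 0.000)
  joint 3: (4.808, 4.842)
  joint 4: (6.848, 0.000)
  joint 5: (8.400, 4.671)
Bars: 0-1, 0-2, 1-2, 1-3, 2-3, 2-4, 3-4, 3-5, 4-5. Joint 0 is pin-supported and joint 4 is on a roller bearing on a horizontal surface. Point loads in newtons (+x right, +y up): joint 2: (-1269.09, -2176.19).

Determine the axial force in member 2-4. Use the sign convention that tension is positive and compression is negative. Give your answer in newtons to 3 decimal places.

N=6 nodes, M=9 members, R=3 reactions → 2N=12, M+R=12
member 0 (0-1): L=4.9785, (cx,cy)=(0.3107,0.9505)
member 1 (0-2): L=3.1980, (cx,cy)=(1.0000,0.0000)
member 2 (1-2): L=5.0117, (cx,cy)=(0.3294,-0.9442)
member 3 (1-3): L=3.2629, (cx,cy)=(0.9994,0.0337)
member 4 (2-3): L=5.1027, (cx,cy)=(0.3155,0.9489)
member 5 (2-4): L=3.6500, (cx,cy)=(1.0000,0.0000)
member 6 (3-4): L=5.2542, (cx,cy)=(0.3883,-0.9215)
member 7 (3-5): L=3.5961, (cx,cy)=(0.9989,-0.0476)
member 8 (4-5): L=4.9221, (cx,cy)=(0.3153,0.9490)
solve A·x = −loads:
  F[0-1] = -1220.3262 N (compression)
  F[0-2] = -889.8872 N (compression)
  F[1-2] = +1200.8068 N (tension)
  F[1-3] = -775.2203 N (compression)
  F[2-3] = +1098.5251 N (tension)
  F[2-4] = +428.1707 N (tension)
  F[3-4] = -1102.7902 N (compression)
  F[3-5] = +0.0000 N (tension)
  F[4-5] = -0.0000 N (compression)
  Rx@0 = +1269.0900 N
  Ry@0 = +1159.9144 N
  Ry@4 = +1016.2756 N

428.171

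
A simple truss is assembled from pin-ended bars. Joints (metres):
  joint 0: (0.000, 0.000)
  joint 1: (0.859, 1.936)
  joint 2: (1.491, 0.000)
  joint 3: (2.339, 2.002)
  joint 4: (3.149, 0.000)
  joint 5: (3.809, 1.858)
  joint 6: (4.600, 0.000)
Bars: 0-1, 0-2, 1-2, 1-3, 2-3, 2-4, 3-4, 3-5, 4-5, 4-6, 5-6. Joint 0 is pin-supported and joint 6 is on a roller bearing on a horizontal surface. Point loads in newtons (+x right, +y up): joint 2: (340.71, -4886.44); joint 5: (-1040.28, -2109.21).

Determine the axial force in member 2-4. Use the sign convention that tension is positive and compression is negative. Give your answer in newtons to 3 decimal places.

1663.125

N=7 nodes, M=11 members, R=3 reactions → 2N=14, M+R=14
member 0 (0-1): L=2.1180, (cx,cy)=(0.4056,0.9141)
member 1 (0-2): L=1.4910, (cx,cy)=(1.0000,0.0000)
member 2 (1-2): L=2.0365, (cx,cy)=(0.3103,-0.9506)
member 3 (1-3): L=1.4815, (cx,cy)=(0.9990,0.0446)
member 4 (2-3): L=2.1742, (cx,cy)=(0.3900,0.9208)
member 5 (2-4): L=1.6580, (cx,cy)=(1.0000,0.0000)
member 6 (3-4): L=2.1597, (cx,cy)=(0.3751,-0.9270)
member 7 (3-5): L=1.4770, (cx,cy)=(0.9952,-0.0975)
member 8 (4-5): L=1.9717, (cx,cy)=(0.3347,0.9423)
member 9 (4-6): L=1.4510, (cx,cy)=(1.0000,0.0000)
member 10 (5-6): L=2.0194, (cx,cy)=(0.3917,-0.9201)
solve A·x = −loads:
  F[0-1] = -4469.5656 N (compression)
  F[0-2] = +1113.1468 N (tension)
  F[1-2] = +4152.1681 N (tension)
  F[1-3] = -3104.3385 N (compression)
  F[2-3] = +1020.0543 N (tension)
  F[2-4] = +1663.1246 N (tension)
  F[3-4] = -602.2349 N (compression)
  F[3-5] = -2489.3891 N (compression)
  F[4-5] = +592.4478 N (tension)
  F[4-6] = +1238.9405 N (tension)
  F[5-6] = -3162.9282 N (compression)
  Rx@0 = +699.5700 N
  Ry@0 = +4085.4712 N
  Ry@6 = +2910.1788 N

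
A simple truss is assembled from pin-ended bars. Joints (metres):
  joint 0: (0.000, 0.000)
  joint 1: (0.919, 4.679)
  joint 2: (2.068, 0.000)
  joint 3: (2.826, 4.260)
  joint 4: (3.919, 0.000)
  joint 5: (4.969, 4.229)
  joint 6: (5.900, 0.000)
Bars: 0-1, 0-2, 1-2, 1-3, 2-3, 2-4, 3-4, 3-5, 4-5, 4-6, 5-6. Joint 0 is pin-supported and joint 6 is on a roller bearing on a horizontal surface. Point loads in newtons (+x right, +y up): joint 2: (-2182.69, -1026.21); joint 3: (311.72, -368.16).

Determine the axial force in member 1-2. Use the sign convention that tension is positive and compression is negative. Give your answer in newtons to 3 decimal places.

N=7 nodes, M=11 members, R=3 reactions → 2N=14, M+R=14
member 0 (0-1): L=4.7684, (cx,cy)=(0.1927,0.9813)
member 1 (0-2): L=2.0680, (cx,cy)=(1.0000,0.0000)
member 2 (1-2): L=4.8180, (cx,cy)=(0.2385,-0.9711)
member 3 (1-3): L=1.9525, (cx,cy)=(0.9767,-0.2146)
member 4 (2-3): L=4.3269, (cx,cy)=(0.1752,0.9845)
member 5 (2-4): L=1.8510, (cx,cy)=(1.0000,0.0000)
member 6 (3-4): L=4.3980, (cx,cy)=(0.2485,-0.9686)
member 7 (3-5): L=2.1432, (cx,cy)=(0.9999,-0.0145)
member 8 (4-5): L=4.3574, (cx,cy)=(0.2410,0.9705)
member 9 (4-6): L=1.9810, (cx,cy)=(1.0000,0.0000)
member 10 (5-6): L=4.3303, (cx,cy)=(0.2150,-0.9766)
solve A·x = −loads:
  F[0-1] = -645.3588 N (compression)
  F[0-2] = -1746.5917 N (compression)
  F[1-2] = +719.0078 N (tension)
  F[1-3] = -302.9042 N (compression)
  F[2-3] = +333.0985 N (tension)
  F[2-4] = +549.2142 N (tension)
  F[3-4] = -780.4572 N (compression)
  F[3-5] = -355.2898 N (compression)
  F[4-5] = +778.9239 N (tension)
  F[4-6] = +167.5558 N (tension)
  F[5-6] = -779.3353 N (compression)
  Rx@0 = +1870.9700 N
  Ry@0 = +633.2599 N
  Ry@6 = +761.1101 N

719.008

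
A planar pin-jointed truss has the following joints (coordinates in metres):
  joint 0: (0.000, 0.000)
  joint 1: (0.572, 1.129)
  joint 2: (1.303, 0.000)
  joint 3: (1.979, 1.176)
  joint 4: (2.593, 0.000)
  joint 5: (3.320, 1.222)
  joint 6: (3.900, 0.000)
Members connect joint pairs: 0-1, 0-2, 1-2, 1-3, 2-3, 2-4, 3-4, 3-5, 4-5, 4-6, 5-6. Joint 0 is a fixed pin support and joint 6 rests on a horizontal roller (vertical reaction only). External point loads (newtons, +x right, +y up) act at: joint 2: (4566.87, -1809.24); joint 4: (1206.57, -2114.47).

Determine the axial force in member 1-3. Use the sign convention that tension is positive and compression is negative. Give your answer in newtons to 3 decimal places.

N=7 nodes, M=11 members, R=3 reactions → 2N=14, M+R=14
member 0 (0-1): L=1.2656, (cx,cy)=(0.4519,0.8920)
member 1 (0-2): L=1.3030, (cx,cy)=(1.0000,0.0000)
member 2 (1-2): L=1.3450, (cx,cy)=(0.5435,-0.8394)
member 3 (1-3): L=1.4078, (cx,cy)=(0.9994,0.0334)
member 4 (2-3): L=1.3564, (cx,cy)=(0.4984,0.8670)
member 5 (2-4): L=1.2900, (cx,cy)=(1.0000,0.0000)
member 6 (3-4): L=1.3266, (cx,cy)=(0.4628,-0.8865)
member 7 (3-5): L=1.3418, (cx,cy)=(0.9994,0.0343)
member 8 (4-5): L=1.4219, (cx,cy)=(0.5113,0.8594)
member 9 (4-6): L=1.3070, (cx,cy)=(1.0000,0.0000)
member 10 (5-6): L=1.3527, (cx,cy)=(0.4288,-0.9034)
solve A·x = −loads:
  F[0-1] = -2144.9460 N (compression)
  F[0-2] = +6742.8441 N (tension)
  F[1-2] = +2193.4230 N (tension)
  F[1-3] = -2162.7305 N (compression)
  F[2-3] = -36.8437 N (compression)
  F[2-4] = +3386.4563 N (tension)
  F[3-4] = +32.5500 N (tension)
  F[3-5] = -2196.2422 N (compression)
  F[4-5] = +2426.7981 N (tension)
  F[4-6] = +954.1632 N (tension)
  F[5-6] = -2225.2700 N (compression)
  Rx@0 = -5773.4400 N
  Ry@0 = +1913.3868 N
  Ry@6 = +2010.3232 N

-2162.730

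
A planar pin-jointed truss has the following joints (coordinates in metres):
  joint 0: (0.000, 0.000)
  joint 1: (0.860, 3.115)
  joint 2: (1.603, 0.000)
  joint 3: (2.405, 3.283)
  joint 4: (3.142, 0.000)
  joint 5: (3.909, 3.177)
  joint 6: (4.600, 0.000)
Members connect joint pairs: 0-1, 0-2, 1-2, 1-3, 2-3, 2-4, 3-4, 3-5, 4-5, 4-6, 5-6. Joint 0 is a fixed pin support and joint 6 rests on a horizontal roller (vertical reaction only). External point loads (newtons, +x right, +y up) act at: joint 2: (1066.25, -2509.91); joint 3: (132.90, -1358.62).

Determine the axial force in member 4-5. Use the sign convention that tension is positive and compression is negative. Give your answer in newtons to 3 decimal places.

1673.124

N=7 nodes, M=11 members, R=3 reactions → 2N=14, M+R=14
member 0 (0-1): L=3.2315, (cx,cy)=(0.2661,0.9639)
member 1 (0-2): L=1.6030, (cx,cy)=(1.0000,0.0000)
member 2 (1-2): L=3.2024, (cx,cy)=(0.2320,-0.9727)
member 3 (1-3): L=1.5541, (cx,cy)=(0.9941,0.1081)
member 4 (2-3): L=3.3795, (cx,cy)=(0.2373,0.9714)
member 5 (2-4): L=1.5390, (cx,cy)=(1.0000,0.0000)
member 6 (3-4): L=3.3647, (cx,cy)=(0.2190,-0.9757)
member 7 (3-5): L=1.5077, (cx,cy)=(0.9975,-0.0703)
member 8 (4-5): L=3.2683, (cx,cy)=(0.2347,0.9721)
member 9 (4-6): L=1.4580, (cx,cy)=(1.0000,0.0000)
member 10 (5-6): L=3.2513, (cx,cy)=(0.2125,-0.9772)
solve A·x = −loads:
  F[0-1] = -2270.5911 N (compression)
  F[0-2] = +1803.4163 N (tension)
  F[1-2] = +2127.3823 N (tension)
  F[1-3] = -1104.3213 N (compression)
  F[2-3] = +453.5348 N (tension)
  F[2-4] = +1123.1214 N (tension)
  F[3-4] = -1666.8755 N (compression)
  F[3-5] = -759.8920 N (compression)
  F[4-5] = +1673.1235 N (tension)
  F[4-6] = +365.3624 N (tension)
  F[5-6] = -1719.0954 N (compression)
  Rx@0 = -1199.1500 N
  Ry@0 = +2188.7088 N
  Ry@6 = +1679.8212 N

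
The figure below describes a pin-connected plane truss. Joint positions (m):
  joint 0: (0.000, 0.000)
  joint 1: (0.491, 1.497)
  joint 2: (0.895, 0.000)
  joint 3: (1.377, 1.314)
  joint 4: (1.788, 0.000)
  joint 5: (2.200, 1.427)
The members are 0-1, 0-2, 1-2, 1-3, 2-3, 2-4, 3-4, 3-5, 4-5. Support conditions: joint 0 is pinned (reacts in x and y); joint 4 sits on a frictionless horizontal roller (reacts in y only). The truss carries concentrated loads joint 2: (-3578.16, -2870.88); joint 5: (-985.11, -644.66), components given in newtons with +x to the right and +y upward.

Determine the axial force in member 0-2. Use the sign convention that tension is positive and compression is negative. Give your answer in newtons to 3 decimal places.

-3883.839

N=6 nodes, M=9 members, R=3 reactions → 2N=12, M+R=12
member 0 (0-1): L=1.5755, (cx,cy)=(0.3117,0.9502)
member 1 (0-2): L=0.8950, (cx,cy)=(1.0000,0.0000)
member 2 (1-2): L=1.5506, (cx,cy)=(0.2606,-0.9655)
member 3 (1-3): L=0.9047, (cx,cy)=(0.9793,-0.2023)
member 4 (2-3): L=1.3996, (cx,cy)=(0.3444,0.9388)
member 5 (2-4): L=0.8930, (cx,cy)=(1.0000,0.0000)
member 6 (3-4): L=1.3768, (cx,cy)=(0.2985,-0.9544)
member 7 (3-5): L=0.8307, (cx,cy)=(0.9907,0.1360)
member 8 (4-5): L=1.4853, (cx,cy)=(0.2774,0.9608)
solve A·x = −loads:
  F[0-1] = -2180.0808 N (compression)
  F[0-2] = -3883.8391 N (compression)
  F[1-2] = +2426.2073 N (tension)
  F[1-3] = -1339.2680 N (compression)
  F[2-3] = +562.9070 N (tension)
  F[2-4] = +132.6190 N (tension)
  F[3-4] = -957.2563 N (compression)
  F[3-5] = -839.7713 N (compression)
  F[4-5] = -552.0942 N (compression)
  Rx@0 = +4563.2700 N
  Ry@0 = +2071.5033 N
  Ry@4 = +1444.0367 N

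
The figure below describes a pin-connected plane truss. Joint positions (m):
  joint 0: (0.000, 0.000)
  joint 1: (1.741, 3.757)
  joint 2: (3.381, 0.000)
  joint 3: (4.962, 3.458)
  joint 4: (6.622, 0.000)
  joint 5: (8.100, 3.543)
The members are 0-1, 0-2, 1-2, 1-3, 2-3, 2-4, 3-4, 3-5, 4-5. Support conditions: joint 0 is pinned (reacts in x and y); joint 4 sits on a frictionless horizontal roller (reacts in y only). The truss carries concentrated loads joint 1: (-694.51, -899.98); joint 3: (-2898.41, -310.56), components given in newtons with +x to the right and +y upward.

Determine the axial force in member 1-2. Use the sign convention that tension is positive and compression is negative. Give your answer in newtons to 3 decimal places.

N=6 nodes, M=9 members, R=3 reactions → 2N=12, M+R=12
member 0 (0-1): L=4.1408, (cx,cy)=(0.4205,0.9073)
member 1 (0-2): L=3.3810, (cx,cy)=(1.0000,0.0000)
member 2 (1-2): L=4.0993, (cx,cy)=(0.4001,-0.9165)
member 3 (1-3): L=3.2348, (cx,cy)=(0.9957,-0.0924)
member 4 (2-3): L=3.8023, (cx,cy)=(0.4158,0.9095)
member 5 (2-4): L=3.2410, (cx,cy)=(1.0000,0.0000)
member 6 (3-4): L=3.8358, (cx,cy)=(0.4328,-0.9015)
member 7 (3-5): L=3.1392, (cx,cy)=(0.9996,0.0271)
member 8 (4-5): L=3.8389, (cx,cy)=(0.3850,0.9229)
solve A·x = −loads:
  F[0-1] = -2919.3751 N (compression)
  F[0-2] = -2365.4649 N (compression)
  F[1-2] = +2045.0165 N (tension)
  F[1-3] = -1356.8906 N (compression)
  F[2-3] = -2060.8305 N (compression)
  F[2-4] = -690.4280 N (compression)
  F[3-4] = +1595.3880 N (tension)
  F[3-5] = -0.0000 N (compression)
  F[4-5] = +0.0000 N (tension)
  Rx@0 = +3592.9200 N
  Ry@0 = +2648.7931 N
  Ry@4 = -1438.2531 N

2045.017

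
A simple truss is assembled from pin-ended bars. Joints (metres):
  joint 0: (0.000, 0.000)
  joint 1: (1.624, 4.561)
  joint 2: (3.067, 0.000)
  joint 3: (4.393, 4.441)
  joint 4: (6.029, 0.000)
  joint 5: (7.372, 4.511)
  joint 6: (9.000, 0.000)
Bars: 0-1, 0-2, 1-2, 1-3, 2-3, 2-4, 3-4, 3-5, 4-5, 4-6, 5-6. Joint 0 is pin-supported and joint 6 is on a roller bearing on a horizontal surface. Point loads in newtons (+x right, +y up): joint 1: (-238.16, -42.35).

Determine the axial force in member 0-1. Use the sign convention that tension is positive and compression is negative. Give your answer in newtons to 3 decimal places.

-164.959

N=7 nodes, M=11 members, R=3 reactions → 2N=14, M+R=14
member 0 (0-1): L=4.8415, (cx,cy)=(0.3354,0.9421)
member 1 (0-2): L=3.0670, (cx,cy)=(1.0000,0.0000)
member 2 (1-2): L=4.7838, (cx,cy)=(0.3016,-0.9534)
member 3 (1-3): L=2.7716, (cx,cy)=(0.9991,-0.0433)
member 4 (2-3): L=4.6347, (cx,cy)=(0.2861,0.9582)
member 5 (2-4): L=2.9620, (cx,cy)=(1.0000,0.0000)
member 6 (3-4): L=4.7328, (cx,cy)=(0.3457,-0.9384)
member 7 (3-5): L=2.9798, (cx,cy)=(0.9997,0.0235)
member 8 (4-5): L=4.7067, (cx,cy)=(0.2853,0.9584)
member 9 (4-6): L=2.9710, (cx,cy)=(1.0000,0.0000)
member 10 (5-6): L=4.7958, (cx,cy)=(0.3395,-0.9406)
solve A·x = −loads:
  F[0-1] = -164.9595 N (compression)
  F[0-2] = -182.8271 N (compression)
  F[1-2] = +111.7981 N (tension)
  F[1-3] = +149.2441 N (tension)
  F[2-3] = -111.2406 N (compression)
  F[2-4] = -117.2782 N (compression)
  F[3-4] = +122.3571 N (tension)
  F[3-5] = +75.0029 N (tension)
  F[4-5] = -119.7946 N (compression)
  F[4-6] = -40.8001 N (compression)
  F[5-6] = +120.1894 N (tension)
  Rx@0 = +238.1600 N
  Ry@0 = +155.4024 N
  Ry@6 = -113.0524 N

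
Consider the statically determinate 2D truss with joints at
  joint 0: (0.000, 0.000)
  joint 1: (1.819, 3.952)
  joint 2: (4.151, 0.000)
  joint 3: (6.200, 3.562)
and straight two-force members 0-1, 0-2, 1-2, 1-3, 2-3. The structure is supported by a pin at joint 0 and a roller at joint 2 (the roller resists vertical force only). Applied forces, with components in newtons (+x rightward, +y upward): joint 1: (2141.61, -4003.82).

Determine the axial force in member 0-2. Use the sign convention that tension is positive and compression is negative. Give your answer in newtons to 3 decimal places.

N=4 nodes, M=5 members, R=3 reactions → 2N=8, M+R=8
member 0 (0-1): L=4.3505, (cx,cy)=(0.4181,0.9084)
member 1 (0-2): L=4.1510, (cx,cy)=(1.0000,0.0000)
member 2 (1-2): L=4.5887, (cx,cy)=(0.5082,-0.8612)
member 3 (1-3): L=4.3983, (cx,cy)=(0.9961,-0.0887)
member 4 (2-3): L=4.1093, (cx,cy)=(0.4986,0.8668)
solve A·x = −loads:
  F[0-1] = -231.5892 N (compression)
  F[0-2] = +2238.4399 N (tension)
  F[1-2] = -4404.6385 N (compression)
  F[1-3] = +0.0000 N (tension)
  F[2-3] = -0.0000 N (compression)
  Rx@0 = -2141.6100 N
  Ry@0 = +210.3747 N
  Ry@2 = +3793.4453 N

2238.440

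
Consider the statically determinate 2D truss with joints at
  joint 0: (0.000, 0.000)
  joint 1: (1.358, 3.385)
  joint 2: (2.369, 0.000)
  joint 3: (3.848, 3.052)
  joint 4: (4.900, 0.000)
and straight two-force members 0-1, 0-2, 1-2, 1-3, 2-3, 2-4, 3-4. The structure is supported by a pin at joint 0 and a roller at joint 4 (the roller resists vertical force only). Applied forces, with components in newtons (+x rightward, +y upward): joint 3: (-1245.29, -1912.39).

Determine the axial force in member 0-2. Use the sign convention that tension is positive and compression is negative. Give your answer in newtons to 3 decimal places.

-769.402

N=5 nodes, M=7 members, R=3 reactions → 2N=10, M+R=10
member 0 (0-1): L=3.6472, (cx,cy)=(0.3723,0.9281)
member 1 (0-2): L=2.3690, (cx,cy)=(1.0000,0.0000)
member 2 (1-2): L=3.5328, (cx,cy)=(0.2862,-0.9582)
member 3 (1-3): L=2.5122, (cx,cy)=(0.9912,-0.1326)
member 4 (2-3): L=3.3915, (cx,cy)=(0.4361,0.8999)
member 5 (2-4): L=2.5310, (cx,cy)=(1.0000,0.0000)
member 6 (3-4): L=3.2282, (cx,cy)=(0.3259,-0.9454)
solve A·x = −loads:
  F[0-1] = -1278.1152 N (compression)
  F[0-2] = -769.4018 N (compression)
  F[1-2] = +1358.6842 N (tension)
  F[1-3] = -872.4136 N (compression)
  F[2-3] = -1446.6677 N (compression)
  F[2-4] = +250.3063 N (tension)
  F[3-4] = -768.1026 N (compression)
  Rx@0 = +1245.2900 N
  Ry@0 = +1186.2162 N
  Ry@4 = +726.1738 N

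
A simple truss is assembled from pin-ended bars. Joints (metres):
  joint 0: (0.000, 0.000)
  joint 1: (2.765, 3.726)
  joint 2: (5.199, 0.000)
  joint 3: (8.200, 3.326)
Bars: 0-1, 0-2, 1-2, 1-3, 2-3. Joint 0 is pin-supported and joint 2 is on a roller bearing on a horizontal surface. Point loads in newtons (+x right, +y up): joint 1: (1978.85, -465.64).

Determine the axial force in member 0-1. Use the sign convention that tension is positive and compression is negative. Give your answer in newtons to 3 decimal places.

N=4 nodes, M=5 members, R=3 reactions → 2N=8, M+R=8
member 0 (0-1): L=4.6399, (cx,cy)=(0.5959,0.8030)
member 1 (0-2): L=5.1990, (cx,cy)=(1.0000,0.0000)
member 2 (1-2): L=4.4506, (cx,cy)=(0.5469,-0.8372)
member 3 (1-3): L=5.4497, (cx,cy)=(0.9973,-0.0734)
member 4 (2-3): L=4.4798, (cx,cy)=(0.6699,0.7424)
solve A·x = −loads:
  F[0-1] = +1494.5649 N (tension)
  F[0-2] = +1088.2042 N (tension)
  F[1-2] = -1989.7747 N (compression)
  F[1-3] = -0.0000 N (tension)
  F[2-3] = +0.0000 N (tension)
  Rx@0 = -1978.8500 N
  Ry@0 = -1200.1976 N
  Ry@2 = +1665.8376 N

1494.565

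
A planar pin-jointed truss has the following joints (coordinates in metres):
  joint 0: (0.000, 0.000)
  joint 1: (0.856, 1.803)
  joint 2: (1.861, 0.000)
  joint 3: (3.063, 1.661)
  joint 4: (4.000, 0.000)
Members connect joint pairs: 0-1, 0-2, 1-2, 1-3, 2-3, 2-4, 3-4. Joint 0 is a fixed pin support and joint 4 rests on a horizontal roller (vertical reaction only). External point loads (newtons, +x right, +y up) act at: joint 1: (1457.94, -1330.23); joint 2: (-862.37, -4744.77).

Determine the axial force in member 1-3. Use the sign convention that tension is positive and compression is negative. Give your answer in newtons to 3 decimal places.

-3883.232

N=5 nodes, M=7 members, R=3 reactions → 2N=10, M+R=10
member 0 (0-1): L=1.9959, (cx,cy)=(0.4289,0.9034)
member 1 (0-2): L=1.8610, (cx,cy)=(1.0000,0.0000)
member 2 (1-2): L=2.0642, (cx,cy)=(0.4869,-0.8735)
member 3 (1-3): L=2.2116, (cx,cy)=(0.9979,-0.0642)
member 4 (2-3): L=2.0503, (cx,cy)=(0.5863,0.8101)
member 5 (2-4): L=2.1390, (cx,cy)=(1.0000,0.0000)
member 6 (3-4): L=1.9071, (cx,cy)=(0.4913,-0.8710)
solve A·x = −loads:
  F[0-1] = -3238.6424 N (compression)
  F[0-2] = +1984.5689 N (tension)
  F[1-2] = +2111.9932 N (tension)
  F[1-3] = -3883.2315 N (compression)
  F[2-3] = +3579.6976 N (tension)
  F[2-4] = +1776.5993 N (tension)
  F[3-4] = -3615.8882 N (compression)
  Rx@0 = -595.5700 N
  Ry@0 = +2925.6601 N
  Ry@4 = +3149.3399 N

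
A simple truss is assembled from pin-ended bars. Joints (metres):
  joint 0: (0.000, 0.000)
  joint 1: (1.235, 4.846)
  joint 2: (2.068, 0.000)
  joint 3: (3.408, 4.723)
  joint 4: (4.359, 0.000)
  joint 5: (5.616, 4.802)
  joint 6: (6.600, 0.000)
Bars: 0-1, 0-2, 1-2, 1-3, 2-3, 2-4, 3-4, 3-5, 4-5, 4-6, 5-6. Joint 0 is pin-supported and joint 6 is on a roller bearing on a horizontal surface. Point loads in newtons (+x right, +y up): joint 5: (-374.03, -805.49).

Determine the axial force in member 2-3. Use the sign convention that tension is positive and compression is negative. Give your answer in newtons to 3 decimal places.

-417.652

N=7 nodes, M=11 members, R=3 reactions → 2N=14, M+R=14
member 0 (0-1): L=5.0009, (cx,cy)=(0.2470,0.9690)
member 1 (0-2): L=2.0680, (cx,cy)=(1.0000,0.0000)
member 2 (1-2): L=4.9171, (cx,cy)=(0.1694,-0.9855)
member 3 (1-3): L=2.1765, (cx,cy)=(0.9984,-0.0565)
member 4 (2-3): L=4.9094, (cx,cy)=(0.2729,0.9620)
member 5 (2-4): L=2.2910, (cx,cy)=(1.0000,0.0000)
member 6 (3-4): L=4.8178, (cx,cy)=(0.1974,-0.9803)
member 7 (3-5): L=2.2094, (cx,cy)=(0.9994,0.0358)
member 8 (4-5): L=4.9638, (cx,cy)=(0.2532,0.9674)
member 9 (4-6): L=2.2410, (cx,cy)=(1.0000,0.0000)
member 10 (5-6): L=4.9018, (cx,cy)=(0.2007,-0.9796)
solve A·x = −loads:
  F[0-1] = -404.7632 N (compression)
  F[0-2] = -274.0714 N (compression)
  F[1-2] = +407.6867 N (tension)
  F[1-3] = -169.2953 N (compression)
  F[2-3] = -417.6523 N (compression)
  F[2-4] = -91.0091 N (compression)
  F[3-4] = +386.9812 N (tension)
  F[3-5] = -359.6383 N (compression)
  F[4-5] = -392.1492 N (compression)
  F[4-6] = +84.6838 N (tension)
  F[5-6] = -421.8509 N (compression)
  Rx@0 = +374.0300 N
  Ry@0 = +392.2264 N
  Ry@6 = +413.2636 N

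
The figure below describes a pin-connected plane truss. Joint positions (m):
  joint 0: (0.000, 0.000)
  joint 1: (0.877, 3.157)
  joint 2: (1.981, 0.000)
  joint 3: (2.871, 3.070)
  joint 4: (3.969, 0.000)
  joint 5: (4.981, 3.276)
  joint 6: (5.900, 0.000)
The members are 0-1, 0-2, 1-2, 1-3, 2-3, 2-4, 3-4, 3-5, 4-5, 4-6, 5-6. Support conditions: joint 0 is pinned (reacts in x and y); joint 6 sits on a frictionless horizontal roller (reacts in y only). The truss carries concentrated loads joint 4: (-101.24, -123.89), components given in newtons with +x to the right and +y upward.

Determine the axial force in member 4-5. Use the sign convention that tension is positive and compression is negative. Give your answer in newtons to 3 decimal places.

N=7 nodes, M=11 members, R=3 reactions → 2N=14, M+R=14
member 0 (0-1): L=3.2765, (cx,cy)=(0.2677,0.9635)
member 1 (0-2): L=1.9810, (cx,cy)=(1.0000,0.0000)
member 2 (1-2): L=3.3445, (cx,cy)=(0.3301,-0.9439)
member 3 (1-3): L=1.9959, (cx,cy)=(0.9990,-0.0436)
member 4 (2-3): L=3.1964, (cx,cy)=(0.2784,0.9605)
member 5 (2-4): L=1.9880, (cx,cy)=(1.0000,0.0000)
member 6 (3-4): L=3.2604, (cx,cy)=(0.3368,-0.9416)
member 7 (3-5): L=2.1200, (cx,cy)=(0.9953,0.0972)
member 8 (4-5): L=3.4287, (cx,cy)=(0.2952,0.9555)
member 9 (4-6): L=1.9310, (cx,cy)=(1.0000,0.0000)
member 10 (5-6): L=3.4025, (cx,cy)=(0.2701,-0.9628)
solve A·x = −loads:
  F[0-1] = -42.0832 N (compression)
  F[0-2] = -89.9760 N (compression)
  F[1-2] = +44.1498 N (tension)
  F[1-3] = -25.8623 N (compression)
  F[2-3] = -43.3910 N (compression)
  F[2-4] = -63.3206 N (compression)
  F[3-4] = +37.8111 N (tension)
  F[3-5] = -50.8936 N (compression)
  F[4-5] = +92.4041 N (tension)
  F[4-6] = +23.3796 N (tension)
  F[5-6] = -86.5595 N (compression)
  Rx@0 = +101.2400 N
  Ry@0 = +40.5477 N
  Ry@6 = +83.3423 N

92.404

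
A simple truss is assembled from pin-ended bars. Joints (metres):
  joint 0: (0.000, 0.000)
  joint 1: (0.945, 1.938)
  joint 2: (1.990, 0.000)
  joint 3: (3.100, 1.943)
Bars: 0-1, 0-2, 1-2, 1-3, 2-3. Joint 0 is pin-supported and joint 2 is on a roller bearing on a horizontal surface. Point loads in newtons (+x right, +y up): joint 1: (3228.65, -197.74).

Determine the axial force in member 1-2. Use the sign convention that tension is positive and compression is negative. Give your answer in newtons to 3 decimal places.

N=4 nodes, M=5 members, R=3 reactions → 2N=8, M+R=8
member 0 (0-1): L=2.1561, (cx,cy)=(0.4383,0.8988)
member 1 (0-2): L=1.9900, (cx,cy)=(1.0000,0.0000)
member 2 (1-2): L=2.2018, (cx,cy)=(0.4746,-0.8802)
member 3 (1-3): L=2.1550, (cx,cy)=(1.0000,0.0023)
member 4 (2-3): L=2.2377, (cx,cy)=(0.4960,0.8683)
solve A·x = −loads:
  F[0-1] = +3382.6497 N (tension)
  F[0-2] = +1746.0801 N (tension)
  F[1-2] = -3678.9451 N (compression)
  F[1-3] = -0.0000 N (compression)
  F[2-3] = +0.0000 N (tension)
  Rx@0 = -3228.6500 N
  Ry@0 = -3040.4449 N
  Ry@2 = +3238.1849 N

-3678.945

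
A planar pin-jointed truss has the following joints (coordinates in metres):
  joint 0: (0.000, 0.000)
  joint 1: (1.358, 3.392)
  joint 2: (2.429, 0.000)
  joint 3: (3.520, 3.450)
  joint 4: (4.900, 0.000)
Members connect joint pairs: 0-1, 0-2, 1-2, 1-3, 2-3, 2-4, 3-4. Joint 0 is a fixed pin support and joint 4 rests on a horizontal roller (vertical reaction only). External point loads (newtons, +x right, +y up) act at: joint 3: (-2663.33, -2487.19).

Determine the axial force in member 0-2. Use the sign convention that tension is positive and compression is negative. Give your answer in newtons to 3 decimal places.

N=5 nodes, M=7 members, R=3 reactions → 2N=10, M+R=10
member 0 (0-1): L=3.6537, (cx,cy)=(0.3717,0.9284)
member 1 (0-2): L=2.4290, (cx,cy)=(1.0000,0.0000)
member 2 (1-2): L=3.5571, (cx,cy)=(0.3011,-0.9536)
member 3 (1-3): L=2.1628, (cx,cy)=(0.9996,0.0268)
member 4 (2-3): L=3.6184, (cx,cy)=(0.3015,0.9535)
member 5 (2-4): L=2.4710, (cx,cy)=(1.0000,0.0000)
member 6 (3-4): L=3.7158, (cx,cy)=(0.3714,-0.9285)
solve A·x = −loads:
  F[0-1] = -2774.4261 N (compression)
  F[0-2] = -1632.1485 N (compression)
  F[1-2] = +2649.5625 N (tension)
  F[1-3] = -1829.5989 N (compression)
  F[2-3] = -2649.9347 N (compression)
  F[2-4] = -35.3943 N (compression)
  F[3-4] = +95.3020 N (tension)
  Rx@0 = +2663.3300 N
  Ry@0 = +2575.6757 N
  Ry@4 = -88.4857 N

-1632.149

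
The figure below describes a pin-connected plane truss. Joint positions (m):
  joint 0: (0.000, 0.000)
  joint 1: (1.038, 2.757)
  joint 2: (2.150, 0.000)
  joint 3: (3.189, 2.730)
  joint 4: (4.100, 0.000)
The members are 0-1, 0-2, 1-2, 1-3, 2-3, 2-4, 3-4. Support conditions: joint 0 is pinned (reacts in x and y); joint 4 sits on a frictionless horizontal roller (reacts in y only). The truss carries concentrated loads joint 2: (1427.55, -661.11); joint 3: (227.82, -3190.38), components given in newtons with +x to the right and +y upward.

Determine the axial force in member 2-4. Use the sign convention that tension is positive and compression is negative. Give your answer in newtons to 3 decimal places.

994.381

N=5 nodes, M=7 members, R=3 reactions → 2N=10, M+R=10
member 0 (0-1): L=2.9459, (cx,cy)=(0.3524,0.9359)
member 1 (0-2): L=2.1500, (cx,cy)=(1.0000,0.0000)
member 2 (1-2): L=2.9728, (cx,cy)=(0.3741,-0.9274)
member 3 (1-3): L=2.1512, (cx,cy)=(0.9999,-0.0126)
member 4 (2-3): L=2.9210, (cx,cy)=(0.3557,0.9346)
member 5 (2-4): L=1.9500, (cx,cy)=(1.0000,0.0000)
member 6 (3-4): L=2.8780, (cx,cy)=(0.3165,-0.9486)
solve A·x = −loads:
  F[0-1] = -931.3519 N (compression)
  F[0-2] = +1983.5325 N (tension)
  F[1-2] = +949.0969 N (tension)
  F[1-3] = -683.2327 N (compression)
  F[2-3] = -234.4185 N (compression)
  F[2-4] = +994.3807 N (tension)
  F[3-4] = -3141.4015 N (compression)
  Rx@0 = -1655.3700 N
  Ry@0 = +871.6225 N
  Ry@4 = +2979.8675 N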